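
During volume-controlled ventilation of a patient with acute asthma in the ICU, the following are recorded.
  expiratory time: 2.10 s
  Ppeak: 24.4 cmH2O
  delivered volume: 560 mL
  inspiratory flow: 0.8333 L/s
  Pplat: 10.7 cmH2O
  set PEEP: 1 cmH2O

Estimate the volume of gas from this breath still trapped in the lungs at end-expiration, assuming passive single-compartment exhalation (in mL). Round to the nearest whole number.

61

R = (PIP − Pplat)/V̇ = (24.4 − 10.7) / 0.8333 = 13.7/0.8333 = 16.441 cmH2O·s/L.
C = Vt/(Pplat − PEEP) = 560.0 / (10.7 − 1) = 560.0/9.7 = 57.732 mL/cmH2O.
τ = R × C = 16.441 × 0.05773 L/cmH2O = 0.9491 s.
Fraction remaining = e^(−Te/τ) = e^(−2.10/0.9491) = 0.1094.
Trapped volume = 560.0 × 0.1094 = 61.264 mL.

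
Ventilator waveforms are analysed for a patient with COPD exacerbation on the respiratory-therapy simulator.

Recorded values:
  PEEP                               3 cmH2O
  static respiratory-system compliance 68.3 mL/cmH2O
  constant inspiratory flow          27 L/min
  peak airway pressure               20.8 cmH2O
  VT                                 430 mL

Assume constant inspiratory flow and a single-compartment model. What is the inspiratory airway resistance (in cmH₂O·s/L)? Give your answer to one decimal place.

25.6

Flow: 27 L/min ÷ 60 = 0.45 L/s.
Equation of motion (constant flow): PIP = Vt/C + R·V̇ + PEEP.
R·V̇ = PIP − Vt/C − PEEP = 20.8 − 430/68.3 − 3 = 20.8 − 6.296 − 3 = 11.504 cmH2O.
R = 11.504 / 0.45 = 25.564 cmH2O·s/L.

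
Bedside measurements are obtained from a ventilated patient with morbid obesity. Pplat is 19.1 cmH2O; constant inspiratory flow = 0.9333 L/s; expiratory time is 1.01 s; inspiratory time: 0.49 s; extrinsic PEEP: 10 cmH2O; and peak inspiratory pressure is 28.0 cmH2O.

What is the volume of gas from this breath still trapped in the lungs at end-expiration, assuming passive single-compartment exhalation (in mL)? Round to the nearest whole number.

56

Vt = flow × Ti = 0.9333 L/s × 0.49 s × 1000 mL/L = 457.32 mL.
R = (PIP − Pplat)/V̇ = (28.0 − 19.1) / 0.9333 = 8.9/0.9333 = 9.536 cmH2O·s/L.
C = Vt/(Pplat − PEEP) = 457.32 / (19.1 − 10) = 457.32/9.1 = 50.255 mL/cmH2O.
τ = R × C = 9.536 × 0.05026 L/cmH2O = 0.4793 s.
Fraction remaining = e^(−Te/τ) = e^(−1.01/0.4793) = 0.1216.
Trapped volume = 457.32 × 0.1216 = 55.61 mL.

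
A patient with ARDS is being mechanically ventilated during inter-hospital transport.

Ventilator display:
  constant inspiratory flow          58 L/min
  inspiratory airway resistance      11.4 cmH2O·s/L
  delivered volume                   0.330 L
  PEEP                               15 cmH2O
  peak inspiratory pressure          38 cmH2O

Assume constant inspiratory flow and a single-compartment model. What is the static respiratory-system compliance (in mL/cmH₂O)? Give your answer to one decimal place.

27.5

Flow: 58 L/min ÷ 60 = 0.9667 L/s.
Equation of motion (constant flow): PIP = Vt/C + R·V̇ + PEEP.
Vt/C = PIP − R·V̇ − PEEP = 38 − 11.4×0.9667 − 15 = 38 − 11.02 − 15 = 11.98 cmH2O.
C = Vt / 11.98 = 330 / 11.98 = 27.546 mL/cmH2O.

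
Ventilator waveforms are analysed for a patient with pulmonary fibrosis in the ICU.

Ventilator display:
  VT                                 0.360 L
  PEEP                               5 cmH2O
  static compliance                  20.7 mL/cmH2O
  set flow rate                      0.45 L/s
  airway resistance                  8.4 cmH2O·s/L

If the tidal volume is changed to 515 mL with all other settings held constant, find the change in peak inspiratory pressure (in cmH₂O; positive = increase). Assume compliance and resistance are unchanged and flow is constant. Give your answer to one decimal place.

7.5

PIP = Vt/C + R·V̇ + PEEP (constant-flow equation of motion).
Only the elastic term changes: ΔPIP = ΔVt / C = (515 − 360) / 20.7 = 7.488 cmH2O.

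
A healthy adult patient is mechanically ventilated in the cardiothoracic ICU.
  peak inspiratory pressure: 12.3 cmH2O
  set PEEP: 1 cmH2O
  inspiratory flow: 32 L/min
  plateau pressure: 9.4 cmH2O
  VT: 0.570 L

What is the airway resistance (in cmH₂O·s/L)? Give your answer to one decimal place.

Flow: 32 L/min ÷ 60 = 0.5333 L/s.
Raw = (PIP − Pplat) / flow = (12.3 − 9.4) / 0.5333 = 2.9 / 0.5333 = 5.438 cmH2O·s/L.

5.4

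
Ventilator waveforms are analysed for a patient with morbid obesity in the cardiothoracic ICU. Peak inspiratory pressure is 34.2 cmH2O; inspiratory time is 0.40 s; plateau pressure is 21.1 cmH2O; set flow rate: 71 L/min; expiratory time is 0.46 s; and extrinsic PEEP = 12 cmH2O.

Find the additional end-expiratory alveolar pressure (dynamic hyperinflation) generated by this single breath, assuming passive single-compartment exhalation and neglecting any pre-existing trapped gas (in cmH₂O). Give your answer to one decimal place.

4.1

Flow: 71 L/min ÷ 60 = 1.1833 L/s.
Vt = flow × Ti = 1.1833 L/s × 0.40 s × 1000 mL/L = 473.32 mL.
R = (PIP − Pplat)/V̇ = (34.2 − 21.1) / 1.1833 = 13.1/1.1833 = 11.071 cmH2O·s/L.
C = Vt/(Pplat − PEEP) = 473.32 / (21.1 − 12) = 473.32/9.1 = 52.013 mL/cmH2O.
τ = R × C = 11.071 × 0.05201 L/cmH2O = 0.5758 s.
Fraction remaining = e^(−Te/τ) = e^(−0.46/0.5758) = 0.4498; trapped volume = 473.32 × 0.4498 = 212.9 mL.
Additional alveolar pressure from trapping ≈ V_trapped / C = 212.9 / 52.013 = 4.093 cmH2O.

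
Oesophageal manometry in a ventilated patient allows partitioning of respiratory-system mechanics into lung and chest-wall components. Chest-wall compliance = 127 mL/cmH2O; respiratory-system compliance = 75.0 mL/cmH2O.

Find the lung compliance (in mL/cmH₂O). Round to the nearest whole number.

1/CL = 1/Crs − 1/Ccw.
1/CL = 1/75.0 − 1/127 = 0.005459.
CL = 183.18 mL/cmH2O.

183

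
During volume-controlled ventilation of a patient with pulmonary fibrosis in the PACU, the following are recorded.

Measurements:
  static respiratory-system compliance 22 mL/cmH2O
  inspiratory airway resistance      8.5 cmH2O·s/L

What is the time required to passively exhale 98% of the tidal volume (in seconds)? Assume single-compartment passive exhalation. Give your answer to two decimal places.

τ = R × C = 8.5 × 22 mL/cmH2O = 8.5 × 0.022 L/cmH2O = 0.187 s.
Exhaled fraction f = 1 − e^(−t/τ) → t = −τ·ln(1 − f) = −0.187·ln(0.02) = 0.7315 s.

0.73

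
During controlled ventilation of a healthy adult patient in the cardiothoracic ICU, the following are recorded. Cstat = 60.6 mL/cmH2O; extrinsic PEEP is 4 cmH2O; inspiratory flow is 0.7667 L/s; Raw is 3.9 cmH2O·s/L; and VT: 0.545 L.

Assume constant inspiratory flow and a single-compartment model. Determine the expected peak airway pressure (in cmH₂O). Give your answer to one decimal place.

16.0

Equation of motion (constant flow): PIP = Vt/C + R·V̇ + PEEP.
PIP = 545/60.6 + 3.9×0.7667 + 4 = 8.993 + 2.99 + 4 = 15.983 cmH2O.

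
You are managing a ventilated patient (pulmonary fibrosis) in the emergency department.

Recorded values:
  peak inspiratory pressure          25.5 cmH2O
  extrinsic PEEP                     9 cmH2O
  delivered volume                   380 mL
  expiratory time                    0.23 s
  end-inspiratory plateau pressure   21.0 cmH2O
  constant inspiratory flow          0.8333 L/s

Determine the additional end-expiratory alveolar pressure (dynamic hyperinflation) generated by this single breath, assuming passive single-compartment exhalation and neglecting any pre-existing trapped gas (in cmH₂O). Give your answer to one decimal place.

R = (PIP − Pplat)/V̇ = (25.5 − 21.0) / 0.8333 = 4.5/0.8333 = 5.4 cmH2O·s/L.
C = Vt/(Pplat − PEEP) = 380.0 / (21.0 − 9) = 380.0/12.0 = 31.667 mL/cmH2O.
τ = R × C = 5.4 × 0.03167 L/cmH2O = 0.171 s.
Fraction remaining = e^(−Te/τ) = e^(−0.23/0.171) = 0.2605; trapped volume = 380.0 × 0.2605 = 98.99 mL.
Additional alveolar pressure from trapping ≈ V_trapped / C = 98.99 / 31.667 = 3.126 cmH2O.

3.1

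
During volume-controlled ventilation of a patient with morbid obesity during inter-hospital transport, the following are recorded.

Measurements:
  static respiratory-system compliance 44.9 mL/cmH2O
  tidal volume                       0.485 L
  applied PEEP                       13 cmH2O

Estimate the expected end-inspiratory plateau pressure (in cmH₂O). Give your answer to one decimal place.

Pplat = PEEP + Vt / Cstat = 13 + 485 / 44.9 = 13 + 10.802 = 23.802 cmH2O.

23.8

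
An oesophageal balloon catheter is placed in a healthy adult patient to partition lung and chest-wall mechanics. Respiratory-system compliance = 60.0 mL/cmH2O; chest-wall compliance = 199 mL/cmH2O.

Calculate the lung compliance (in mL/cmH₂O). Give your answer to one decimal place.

1/CL = 1/Crs − 1/Ccw.
1/CL = 1/60.0 − 1/199 = 0.01164.
CL = 85.911 mL/cmH2O.

85.9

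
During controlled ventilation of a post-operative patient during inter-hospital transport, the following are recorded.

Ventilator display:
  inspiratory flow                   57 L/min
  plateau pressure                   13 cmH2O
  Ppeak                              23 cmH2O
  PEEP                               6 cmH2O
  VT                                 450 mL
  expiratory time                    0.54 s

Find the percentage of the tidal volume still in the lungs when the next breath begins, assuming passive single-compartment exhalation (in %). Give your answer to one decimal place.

45.0

Flow: 57 L/min ÷ 60 = 0.95 L/s.
R = (PIP − Pplat)/V̇ = (23 − 13) / 0.95 = 10.0/0.95 = 10.526 cmH2O·s/L.
C = Vt/(Pplat − PEEP) = 450.0 / (13 − 6) = 450.0/7.0 = 64.286 mL/cmH2O.
τ = R × C = 10.526 × 0.06429 L/cmH2O = 0.6767 s.
Fraction remaining at end-expiration = e^(−Te/τ) = e^(−0.54/0.6767) = 0.4502 → 45.02%.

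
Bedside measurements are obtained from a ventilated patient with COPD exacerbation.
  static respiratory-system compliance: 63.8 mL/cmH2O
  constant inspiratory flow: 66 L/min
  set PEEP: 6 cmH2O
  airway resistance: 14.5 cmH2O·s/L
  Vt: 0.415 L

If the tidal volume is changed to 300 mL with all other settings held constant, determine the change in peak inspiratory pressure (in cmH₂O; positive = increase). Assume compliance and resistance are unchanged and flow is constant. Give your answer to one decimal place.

PIP = Vt/C + R·V̇ + PEEP (constant-flow equation of motion).
Only the elastic term changes: ΔPIP = ΔVt / C = (300 − 415) / 63.8 = -1.803 cmH2O.

-1.8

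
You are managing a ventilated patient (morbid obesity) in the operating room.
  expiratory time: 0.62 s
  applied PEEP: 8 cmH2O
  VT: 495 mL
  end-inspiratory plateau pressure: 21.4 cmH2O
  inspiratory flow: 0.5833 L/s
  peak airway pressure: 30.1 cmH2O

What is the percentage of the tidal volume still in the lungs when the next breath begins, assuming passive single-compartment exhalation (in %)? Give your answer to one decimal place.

R = (PIP − Pplat)/V̇ = (30.1 − 21.4) / 0.5833 = 8.7/0.5833 = 14.915 cmH2O·s/L.
C = Vt/(Pplat − PEEP) = 495.0 / (21.4 − 8) = 495.0/13.4 = 36.94 mL/cmH2O.
τ = R × C = 14.915 × 0.03694 L/cmH2O = 0.551 s.
Fraction remaining at end-expiration = e^(−Te/τ) = e^(−0.62/0.551) = 0.3246 → 32.46%.

32.5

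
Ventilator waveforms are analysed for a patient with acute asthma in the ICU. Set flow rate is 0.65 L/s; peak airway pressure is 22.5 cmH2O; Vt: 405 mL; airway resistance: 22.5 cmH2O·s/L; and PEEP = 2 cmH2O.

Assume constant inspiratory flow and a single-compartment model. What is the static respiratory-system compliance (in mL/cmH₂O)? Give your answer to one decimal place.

Equation of motion (constant flow): PIP = Vt/C + R·V̇ + PEEP.
Vt/C = PIP − R·V̇ − PEEP = 22.5 − 22.5×0.65 − 2 = 22.5 − 14.625 − 2 = 5.875 cmH2O.
C = Vt / 5.875 = 405 / 5.875 = 68.936 mL/cmH2O.

68.9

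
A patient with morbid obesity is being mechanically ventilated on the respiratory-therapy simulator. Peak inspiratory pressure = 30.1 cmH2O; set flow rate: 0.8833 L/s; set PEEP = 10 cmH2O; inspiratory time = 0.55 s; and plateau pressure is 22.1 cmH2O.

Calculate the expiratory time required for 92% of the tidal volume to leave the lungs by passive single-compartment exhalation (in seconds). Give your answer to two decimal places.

0.92

Vt = flow × Ti = 0.8833 L/s × 0.55 s × 1000 mL/L = 485.82 mL.
R = (PIP − Pplat)/V̇ = (30.1 − 22.1) / 0.8833 = 8.0/0.8833 = 9.057 cmH2O·s/L.
C = Vt/(Pplat − PEEP) = 485.82 / (22.1 − 10) = 485.82/12.1 = 40.15 mL/cmH2O.
τ = R × C = 9.057 × 0.04015 L/cmH2O = 0.3636 s.
t = −τ·ln(1 − 0.92) = −0.3636·ln(0.08) = 0.9184 s.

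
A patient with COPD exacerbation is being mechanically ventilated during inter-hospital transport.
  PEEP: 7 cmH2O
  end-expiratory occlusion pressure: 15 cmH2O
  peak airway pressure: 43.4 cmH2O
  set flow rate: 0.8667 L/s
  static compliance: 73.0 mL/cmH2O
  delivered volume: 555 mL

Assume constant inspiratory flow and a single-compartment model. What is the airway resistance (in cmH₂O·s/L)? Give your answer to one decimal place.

Total PEEP = 15 cmH2O (set 7 + intrinsic 8); this is the baseline alveolar pressure.
Equation of motion (constant flow): PIP = Vt/C + R·V̇ + PEEP.
R·V̇ = PIP − Vt/C − PEEP = 43.4 − 555/73.0 − 15 = 43.4 − 7.603 − 15 = 20.797 cmH2O.
R = 20.797 / 0.8667 = 23.996 cmH2O·s/L.

24.0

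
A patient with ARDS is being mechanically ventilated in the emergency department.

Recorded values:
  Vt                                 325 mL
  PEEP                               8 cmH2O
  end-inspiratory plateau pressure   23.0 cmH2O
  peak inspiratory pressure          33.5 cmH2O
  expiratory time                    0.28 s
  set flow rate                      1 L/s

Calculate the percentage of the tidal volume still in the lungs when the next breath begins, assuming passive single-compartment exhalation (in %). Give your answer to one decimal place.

R = (PIP − Pplat)/V̇ = (33.5 − 23.0) / 1 = 10.5/1 = 10.5 cmH2O·s/L.
C = Vt/(Pplat − PEEP) = 325.0 / (23.0 − 8) = 325.0/15.0 = 21.667 mL/cmH2O.
τ = R × C = 10.5 × 0.02167 L/cmH2O = 0.2275 s.
Fraction remaining at end-expiration = e^(−Te/τ) = e^(−0.28/0.2275) = 0.2921 → 29.21%.

29.2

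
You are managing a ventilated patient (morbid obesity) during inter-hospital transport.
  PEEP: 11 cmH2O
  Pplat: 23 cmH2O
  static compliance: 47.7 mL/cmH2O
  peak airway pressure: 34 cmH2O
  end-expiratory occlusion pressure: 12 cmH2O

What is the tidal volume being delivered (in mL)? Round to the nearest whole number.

525

End-expiratory occlusion gives total PEEP = 12 cmH2O (intrinsic PEEP = 12 − 11 = 1). Use total PEEP for the elastic gradient.
Vt = Cstat × (Pplat − PEEPtotal) = 47.7 × (23 − 12) = 47.7 × 11.0 = 524.7 mL.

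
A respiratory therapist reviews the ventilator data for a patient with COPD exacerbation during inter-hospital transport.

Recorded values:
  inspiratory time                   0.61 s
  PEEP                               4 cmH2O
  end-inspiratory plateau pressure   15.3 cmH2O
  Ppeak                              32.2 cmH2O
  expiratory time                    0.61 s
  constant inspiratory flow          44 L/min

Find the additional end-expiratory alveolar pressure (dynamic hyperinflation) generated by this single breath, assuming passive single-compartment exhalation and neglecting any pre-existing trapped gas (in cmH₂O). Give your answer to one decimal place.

5.8

Flow: 44 L/min ÷ 60 = 0.7333 L/s.
Vt = flow × Ti = 0.7333 L/s × 0.61 s × 1000 mL/L = 447.31 mL.
R = (PIP − Pplat)/V̇ = (32.2 − 15.3) / 0.7333 = 16.9/0.7333 = 23.047 cmH2O·s/L.
C = Vt/(Pplat − PEEP) = 447.31 / (15.3 − 4) = 447.31/11.3 = 39.585 mL/cmH2O.
τ = R × C = 23.047 × 0.03959 L/cmH2O = 0.9124 s.
Fraction remaining = e^(−Te/τ) = e^(−0.61/0.9124) = 0.5124; trapped volume = 447.31 × 0.5124 = 229.2 mL.
Additional alveolar pressure from trapping ≈ V_trapped / C = 229.2 / 39.585 = 5.79 cmH2O.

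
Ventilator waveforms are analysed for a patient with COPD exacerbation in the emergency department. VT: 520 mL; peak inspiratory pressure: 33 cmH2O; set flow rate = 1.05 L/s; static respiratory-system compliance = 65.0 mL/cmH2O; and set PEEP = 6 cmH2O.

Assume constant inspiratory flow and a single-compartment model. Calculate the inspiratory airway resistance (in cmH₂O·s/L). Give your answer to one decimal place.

Equation of motion (constant flow): PIP = Vt/C + R·V̇ + PEEP.
R·V̇ = PIP − Vt/C − PEEP = 33 − 520/65.0 − 6 = 33 − 8.0 − 6 = 19.0 cmH2O.
R = 19.0 / 1.05 = 18.095 cmH2O·s/L.

18.1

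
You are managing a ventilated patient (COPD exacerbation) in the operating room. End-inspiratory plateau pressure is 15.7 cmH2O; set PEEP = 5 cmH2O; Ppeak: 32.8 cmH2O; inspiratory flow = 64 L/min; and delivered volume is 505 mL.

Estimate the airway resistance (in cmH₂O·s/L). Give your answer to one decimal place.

Flow: 64 L/min ÷ 60 = 1.0667 L/s.
Raw = (PIP − Pplat) / flow = (32.8 − 15.7) / 1.0667 = 17.1 / 1.0667 = 16.031 cmH2O·s/L.

16.0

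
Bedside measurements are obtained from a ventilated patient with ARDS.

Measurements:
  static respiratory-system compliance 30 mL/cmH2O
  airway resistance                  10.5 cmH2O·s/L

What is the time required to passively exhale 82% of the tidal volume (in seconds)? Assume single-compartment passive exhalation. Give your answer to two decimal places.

0.54

τ = R × C = 10.5 × 30 mL/cmH2O = 10.5 × 0.030 L/cmH2O = 0.315 s.
Exhaled fraction f = 1 − e^(−t/τ) → t = −τ·ln(1 − f) = −0.315·ln(0.18) = 0.5402 s.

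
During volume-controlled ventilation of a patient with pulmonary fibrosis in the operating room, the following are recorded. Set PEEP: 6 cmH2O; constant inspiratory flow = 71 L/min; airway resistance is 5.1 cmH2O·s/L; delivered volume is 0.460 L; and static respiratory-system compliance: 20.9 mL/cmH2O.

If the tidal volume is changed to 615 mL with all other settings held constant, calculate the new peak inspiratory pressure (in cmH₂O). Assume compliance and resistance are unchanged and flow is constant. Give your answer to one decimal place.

Flow: 71 L/min ÷ 60 = 1.1833 L/s.
PIP = Vt/C + R·V̇ + PEEP (constant-flow equation of motion).
Only the elastic term changes: ΔPIP = ΔVt / C = (615 − 460) / 20.9 = 7.416 cmH2O.
Original PIP = 460/20.9 + 5.1×1.1833 + 6 = 34.044 cmH2O; new PIP = 34.044 + (7.416) = 41.46 cmH2O.

41.5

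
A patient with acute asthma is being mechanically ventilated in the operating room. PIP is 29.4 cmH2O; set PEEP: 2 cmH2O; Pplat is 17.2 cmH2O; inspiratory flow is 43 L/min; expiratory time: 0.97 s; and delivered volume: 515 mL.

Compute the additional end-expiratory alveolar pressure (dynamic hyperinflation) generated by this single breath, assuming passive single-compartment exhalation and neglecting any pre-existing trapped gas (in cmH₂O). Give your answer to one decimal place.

Flow: 43 L/min ÷ 60 = 0.7167 L/s.
R = (PIP − Pplat)/V̇ = (29.4 − 17.2) / 0.7167 = 12.2/0.7167 = 17.022 cmH2O·s/L.
C = Vt/(Pplat − PEEP) = 515.0 / (17.2 − 2) = 515.0/15.2 = 33.882 mL/cmH2O.
τ = R × C = 17.022 × 0.03388 L/cmH2O = 0.5767 s.
Fraction remaining = e^(−Te/τ) = e^(−0.97/0.5767) = 0.186; trapped volume = 515.0 × 0.186 = 95.79 mL.
Additional alveolar pressure from trapping ≈ V_trapped / C = 95.79 / 33.882 = 2.827 cmH2O.

2.8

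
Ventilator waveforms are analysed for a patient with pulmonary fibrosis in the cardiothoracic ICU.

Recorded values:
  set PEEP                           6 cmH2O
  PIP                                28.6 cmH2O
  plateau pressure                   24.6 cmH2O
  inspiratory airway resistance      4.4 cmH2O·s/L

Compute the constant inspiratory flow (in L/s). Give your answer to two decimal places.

flow = (PIP − Pplat) / Raw = 4.0 / 4.4 = 0.9091 L/s.

0.91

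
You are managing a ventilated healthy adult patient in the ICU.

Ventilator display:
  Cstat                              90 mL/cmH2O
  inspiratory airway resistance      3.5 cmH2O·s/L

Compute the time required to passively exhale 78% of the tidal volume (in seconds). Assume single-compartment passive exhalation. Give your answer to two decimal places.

τ = R × C = 3.5 × 90 mL/cmH2O = 3.5 × 0.090 L/cmH2O = 0.315 s.
Exhaled fraction f = 1 − e^(−t/τ) → t = −τ·ln(1 − f) = −0.315·ln(0.22) = 0.477 s.

0.48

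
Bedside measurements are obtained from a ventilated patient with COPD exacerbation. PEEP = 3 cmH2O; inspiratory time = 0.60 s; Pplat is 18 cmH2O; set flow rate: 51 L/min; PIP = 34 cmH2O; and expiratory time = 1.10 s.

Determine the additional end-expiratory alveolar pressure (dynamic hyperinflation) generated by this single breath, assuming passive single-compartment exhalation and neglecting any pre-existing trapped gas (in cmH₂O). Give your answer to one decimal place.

2.7

Flow: 51 L/min ÷ 60 = 0.85 L/s.
Vt = flow × Ti = 0.85 L/s × 0.60 s × 1000 mL/L = 510.0 mL.
R = (PIP − Pplat)/V̇ = (34 − 18) / 0.85 = 16.0/0.85 = 18.824 cmH2O·s/L.
C = Vt/(Pplat − PEEP) = 510.0 / (18 − 3) = 510.0/15.0 = 34.0 mL/cmH2O.
τ = R × C = 18.824 × 0.034 L/cmH2O = 0.64 s.
Fraction remaining = e^(−Te/τ) = e^(−1.10/0.64) = 0.1793; trapped volume = 510.0 × 0.1793 = 91.443 mL.
Additional alveolar pressure from trapping ≈ V_trapped / C = 91.443 / 34.0 = 2.69 cmH2O.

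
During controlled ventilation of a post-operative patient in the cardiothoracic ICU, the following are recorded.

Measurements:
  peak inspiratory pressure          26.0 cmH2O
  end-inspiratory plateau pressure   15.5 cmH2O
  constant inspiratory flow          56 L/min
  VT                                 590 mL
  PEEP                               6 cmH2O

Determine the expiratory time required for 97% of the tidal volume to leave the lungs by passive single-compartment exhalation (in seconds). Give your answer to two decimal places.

2.45

Flow: 56 L/min ÷ 60 = 0.9333 L/s.
R = (PIP − Pplat)/V̇ = (26.0 − 15.5) / 0.9333 = 10.5/0.9333 = 11.25 cmH2O·s/L.
C = Vt/(Pplat − PEEP) = 590.0 / (15.5 − 6) = 590.0/9.5 = 62.105 mL/cmH2O.
τ = R × C = 11.25 × 0.06211 L/cmH2O = 0.6987 s.
t = −τ·ln(1 − 0.97) = −0.6987·ln(0.03) = 2.45 s.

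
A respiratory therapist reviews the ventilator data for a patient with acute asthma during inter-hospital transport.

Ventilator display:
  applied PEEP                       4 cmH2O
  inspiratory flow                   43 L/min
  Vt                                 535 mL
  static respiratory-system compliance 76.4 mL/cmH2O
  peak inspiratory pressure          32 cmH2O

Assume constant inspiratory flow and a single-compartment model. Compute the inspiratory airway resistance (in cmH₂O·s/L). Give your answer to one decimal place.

Flow: 43 L/min ÷ 60 = 0.7167 L/s.
Equation of motion (constant flow): PIP = Vt/C + R·V̇ + PEEP.
R·V̇ = PIP − Vt/C − PEEP = 32 − 535/76.4 − 4 = 32 − 7.003 − 4 = 20.997 cmH2O.
R = 20.997 / 0.7167 = 29.297 cmH2O·s/L.

29.3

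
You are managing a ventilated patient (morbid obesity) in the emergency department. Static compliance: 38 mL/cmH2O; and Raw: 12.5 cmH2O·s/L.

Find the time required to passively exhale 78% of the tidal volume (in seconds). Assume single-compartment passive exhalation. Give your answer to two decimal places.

0.72

τ = R × C = 12.5 × 38 mL/cmH2O = 12.5 × 0.038 L/cmH2O = 0.475 s.
Exhaled fraction f = 1 − e^(−t/τ) → t = −τ·ln(1 − f) = −0.475·ln(0.22) = 0.7192 s.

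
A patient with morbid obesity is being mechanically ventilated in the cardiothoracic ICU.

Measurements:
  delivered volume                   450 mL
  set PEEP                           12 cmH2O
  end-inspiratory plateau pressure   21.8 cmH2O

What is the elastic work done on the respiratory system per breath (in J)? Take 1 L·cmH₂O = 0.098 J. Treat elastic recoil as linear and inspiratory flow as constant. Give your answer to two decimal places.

0.22

Elastic work ≈ ½ × (Pplat − PEEP) × Vt = 0.5 × (21.8 − 12) × 0.450 L = 0.5 × 9.8 × 0.450 = 2.205 L·cmH2O.
× 0.098 J/(L·cmH2O) → 0.2161 J.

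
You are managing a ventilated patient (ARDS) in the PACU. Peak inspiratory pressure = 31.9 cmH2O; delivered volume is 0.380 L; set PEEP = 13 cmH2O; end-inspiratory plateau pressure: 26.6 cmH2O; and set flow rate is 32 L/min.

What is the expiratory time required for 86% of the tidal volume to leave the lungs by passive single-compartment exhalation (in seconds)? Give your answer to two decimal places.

0.55

Flow: 32 L/min ÷ 60 = 0.5333 L/s.
R = (PIP − Pplat)/V̇ = (31.9 − 26.6) / 0.5333 = 5.3/0.5333 = 9.938 cmH2O·s/L.
C = Vt/(Pplat − PEEP) = 380.0 / (26.6 − 13) = 380.0/13.6 = 27.941 mL/cmH2O.
τ = R × C = 9.938 × 0.02794 L/cmH2O = 0.2777 s.
t = −τ·ln(1 − 0.86) = −0.2777·ln(0.14) = 0.546 s.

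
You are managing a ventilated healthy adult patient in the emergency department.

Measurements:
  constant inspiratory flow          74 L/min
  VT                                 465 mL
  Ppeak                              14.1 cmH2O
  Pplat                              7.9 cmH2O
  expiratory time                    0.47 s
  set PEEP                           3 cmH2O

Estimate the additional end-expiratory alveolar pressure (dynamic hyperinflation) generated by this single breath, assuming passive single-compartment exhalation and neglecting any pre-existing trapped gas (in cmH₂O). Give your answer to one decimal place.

Flow: 74 L/min ÷ 60 = 1.2333 L/s.
R = (PIP − Pplat)/V̇ = (14.1 − 7.9) / 1.2333 = 6.2/1.2333 = 5.027 cmH2O·s/L.
C = Vt/(Pplat − PEEP) = 465.0 / (7.9 − 3) = 465.0/4.9 = 94.898 mL/cmH2O.
τ = R × C = 5.027 × 0.0949 L/cmH2O = 0.4771 s.
Fraction remaining = e^(−Te/τ) = e^(−0.47/0.4771) = 0.3734; trapped volume = 465.0 × 0.3734 = 173.63 mL.
Additional alveolar pressure from trapping ≈ V_trapped / C = 173.63 / 94.898 = 1.83 cmH2O.

1.8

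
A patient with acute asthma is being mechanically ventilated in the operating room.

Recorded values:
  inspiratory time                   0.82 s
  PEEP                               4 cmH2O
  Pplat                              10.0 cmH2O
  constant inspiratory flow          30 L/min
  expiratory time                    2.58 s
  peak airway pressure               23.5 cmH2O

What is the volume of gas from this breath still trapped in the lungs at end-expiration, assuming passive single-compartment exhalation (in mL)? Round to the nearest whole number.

Flow: 30 L/min ÷ 60 = 0.5 L/s.
Vt = flow × Ti = 0.5 L/s × 0.82 s × 1000 mL/L = 410.0 mL.
R = (PIP − Pplat)/V̇ = (23.5 − 10.0) / 0.5 = 13.5/0.5 = 27.0 cmH2O·s/L.
C = Vt/(Pplat − PEEP) = 410.0 / (10.0 − 4) = 410.0/6.0 = 68.333 mL/cmH2O.
τ = R × C = 27.0 × 0.06833 L/cmH2O = 1.845 s.
Fraction remaining = e^(−Te/τ) = e^(−2.58/1.845) = 0.247.
Trapped volume = 410.0 × 0.247 = 101.27 mL.

101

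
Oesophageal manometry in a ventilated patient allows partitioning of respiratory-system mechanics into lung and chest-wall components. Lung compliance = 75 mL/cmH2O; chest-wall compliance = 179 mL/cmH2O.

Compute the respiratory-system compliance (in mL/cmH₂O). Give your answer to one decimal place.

52.9

Lung and chest wall are elastances in series: 1/Crs = 1/CL + 1/Ccw.
1/Crs = 1/75 + 1/179 = 0.01892.
Crs = 52.854 mL/cmH2O.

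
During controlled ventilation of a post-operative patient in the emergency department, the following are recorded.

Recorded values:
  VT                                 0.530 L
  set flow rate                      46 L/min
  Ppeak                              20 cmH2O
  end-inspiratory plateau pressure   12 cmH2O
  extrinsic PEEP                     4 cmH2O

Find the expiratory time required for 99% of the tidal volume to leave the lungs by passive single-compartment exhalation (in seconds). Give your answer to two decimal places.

Flow: 46 L/min ÷ 60 = 0.7667 L/s.
R = (PIP − Pplat)/V̇ = (20 − 12) / 0.7667 = 8.0/0.7667 = 10.434 cmH2O·s/L.
C = Vt/(Pplat − PEEP) = 530.0 / (12 − 4) = 530.0/8.0 = 66.25 mL/cmH2O.
τ = R × C = 10.434 × 0.06625 L/cmH2O = 0.6913 s.
t = −τ·ln(1 − 0.99) = −0.6913·ln(0.01) = 3.184 s.

3.18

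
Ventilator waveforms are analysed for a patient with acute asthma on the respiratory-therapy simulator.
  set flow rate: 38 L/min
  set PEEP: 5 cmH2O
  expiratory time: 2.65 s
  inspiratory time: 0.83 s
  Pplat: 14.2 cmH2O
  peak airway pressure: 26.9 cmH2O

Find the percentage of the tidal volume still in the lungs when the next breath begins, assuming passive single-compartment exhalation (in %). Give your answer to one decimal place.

Flow: 38 L/min ÷ 60 = 0.6333 L/s.
Vt = flow × Ti = 0.6333 L/s × 0.83 s × 1000 mL/L = 525.64 mL.
R = (PIP − Pplat)/V̇ = (26.9 − 14.2) / 0.6333 = 12.7/0.6333 = 20.054 cmH2O·s/L.
C = Vt/(Pplat − PEEP) = 525.64 / (14.2 − 5) = 525.64/9.2 = 57.135 mL/cmH2O.
τ = R × C = 20.054 × 0.05714 L/cmH2O = 1.146 s.
Fraction remaining at end-expiration = e^(−Te/τ) = e^(−2.65/1.146) = 0.09902 → 9.902%.

9.9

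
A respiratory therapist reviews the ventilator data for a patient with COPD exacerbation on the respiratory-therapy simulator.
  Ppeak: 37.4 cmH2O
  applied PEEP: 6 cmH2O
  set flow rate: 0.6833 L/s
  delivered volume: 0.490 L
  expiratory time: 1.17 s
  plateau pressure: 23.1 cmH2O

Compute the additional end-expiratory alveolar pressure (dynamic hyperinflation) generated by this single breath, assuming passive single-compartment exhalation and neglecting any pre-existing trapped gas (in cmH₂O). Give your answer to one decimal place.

R = (PIP − Pplat)/V̇ = (37.4 − 23.1) / 0.6833 = 14.3/0.6833 = 20.928 cmH2O·s/L.
C = Vt/(Pplat − PEEP) = 490.0 / (23.1 − 6) = 490.0/17.1 = 28.655 mL/cmH2O.
τ = R × C = 20.928 × 0.02866 L/cmH2O = 0.5998 s.
Fraction remaining = e^(−Te/τ) = e^(−1.17/0.5998) = 0.1422; trapped volume = 490.0 × 0.1422 = 69.678 mL.
Additional alveolar pressure from trapping ≈ V_trapped / C = 69.678 / 28.655 = 2.432 cmH2O.

2.4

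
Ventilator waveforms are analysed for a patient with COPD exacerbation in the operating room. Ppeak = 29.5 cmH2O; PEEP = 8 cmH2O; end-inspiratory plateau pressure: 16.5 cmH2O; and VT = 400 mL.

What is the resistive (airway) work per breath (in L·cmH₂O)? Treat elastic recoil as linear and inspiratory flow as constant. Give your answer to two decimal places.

With constant inspiratory flow the resistive pressure is constant at PIP − Pplat = 29.5 − 16.5 = 13.0 cmH2O, so resistive work = 13.0 × 0.400 = 5.2 L·cmH2O.

5.20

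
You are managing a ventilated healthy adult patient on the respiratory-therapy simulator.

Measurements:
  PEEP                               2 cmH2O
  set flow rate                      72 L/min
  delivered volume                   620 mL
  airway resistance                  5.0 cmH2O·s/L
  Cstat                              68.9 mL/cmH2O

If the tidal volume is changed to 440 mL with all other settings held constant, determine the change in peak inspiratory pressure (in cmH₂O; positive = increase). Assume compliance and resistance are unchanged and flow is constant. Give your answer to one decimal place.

PIP = Vt/C + R·V̇ + PEEP (constant-flow equation of motion).
Only the elastic term changes: ΔPIP = ΔVt / C = (440 − 620) / 68.9 = -2.612 cmH2O.

-2.6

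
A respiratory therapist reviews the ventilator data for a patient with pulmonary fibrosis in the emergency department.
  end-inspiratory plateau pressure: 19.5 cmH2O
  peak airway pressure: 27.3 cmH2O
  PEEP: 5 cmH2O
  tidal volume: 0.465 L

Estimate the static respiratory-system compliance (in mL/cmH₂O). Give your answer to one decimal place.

Cstat = Vt / (Pplat − PEEP) = 465 / (19.5 − 5) = 465 / 14.5 = 32.069 mL/cmH2O.

32.1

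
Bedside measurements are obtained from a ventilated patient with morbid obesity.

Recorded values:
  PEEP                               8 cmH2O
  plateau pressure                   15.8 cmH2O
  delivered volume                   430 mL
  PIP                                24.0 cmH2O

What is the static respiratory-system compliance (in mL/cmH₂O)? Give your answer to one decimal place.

55.1

Cstat = Vt / (Pplat − PEEP) = 430 / (15.8 − 8) = 430 / 7.8 = 55.128 mL/cmH2O.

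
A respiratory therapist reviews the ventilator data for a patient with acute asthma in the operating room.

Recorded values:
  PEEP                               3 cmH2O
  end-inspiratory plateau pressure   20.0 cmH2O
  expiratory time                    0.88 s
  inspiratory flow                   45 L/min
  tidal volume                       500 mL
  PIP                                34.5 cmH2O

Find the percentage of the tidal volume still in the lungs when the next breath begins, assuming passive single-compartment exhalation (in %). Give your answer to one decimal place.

Flow: 45 L/min ÷ 60 = 0.75 L/s.
R = (PIP − Pplat)/V̇ = (34.5 − 20.0) / 0.75 = 14.5/0.75 = 19.333 cmH2O·s/L.
C = Vt/(Pplat − PEEP) = 500.0 / (20.0 − 3) = 500.0/17.0 = 29.412 mL/cmH2O.
τ = R × C = 19.333 × 0.02941 L/cmH2O = 0.5686 s.
Fraction remaining at end-expiration = e^(−Te/τ) = e^(−0.88/0.5686) = 0.2127 → 21.27%.

21.3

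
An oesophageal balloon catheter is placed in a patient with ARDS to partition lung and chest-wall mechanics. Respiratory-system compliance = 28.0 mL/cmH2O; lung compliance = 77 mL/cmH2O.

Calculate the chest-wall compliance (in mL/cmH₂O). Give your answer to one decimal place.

44.0

1/Ccw = 1/Crs − 1/CL.
1/Ccw = 1/28.0 − 1/77 = 0.02273.
Ccw = 43.995 mL/cmH2O.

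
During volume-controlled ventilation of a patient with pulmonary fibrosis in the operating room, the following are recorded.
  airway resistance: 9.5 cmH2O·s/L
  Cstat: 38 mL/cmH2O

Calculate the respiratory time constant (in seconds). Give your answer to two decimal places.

τ = R × C = 9.5 × 38 mL/cmH2O = 9.5 × 0.038 L/cmH2O = 0.361 s.

0.36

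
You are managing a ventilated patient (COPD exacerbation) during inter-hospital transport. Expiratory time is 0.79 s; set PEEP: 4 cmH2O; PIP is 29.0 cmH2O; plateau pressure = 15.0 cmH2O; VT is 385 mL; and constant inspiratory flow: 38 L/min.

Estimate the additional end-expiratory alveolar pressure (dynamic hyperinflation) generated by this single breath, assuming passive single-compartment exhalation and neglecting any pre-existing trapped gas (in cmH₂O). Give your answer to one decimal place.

Flow: 38 L/min ÷ 60 = 0.6333 L/s.
R = (PIP − Pplat)/V̇ = (29.0 − 15.0) / 0.6333 = 14.0/0.6333 = 22.106 cmH2O·s/L.
C = Vt/(Pplat − PEEP) = 385.0 / (15.0 − 4) = 385.0/11.0 = 35.0 mL/cmH2O.
τ = R × C = 22.106 × 0.035 L/cmH2O = 0.7737 s.
Fraction remaining = e^(−Te/τ) = e^(−0.79/0.7737) = 0.3602; trapped volume = 385.0 × 0.3602 = 138.68 mL.
Additional alveolar pressure from trapping ≈ V_trapped / C = 138.68 / 35.0 = 3.962 cmH2O.

4.0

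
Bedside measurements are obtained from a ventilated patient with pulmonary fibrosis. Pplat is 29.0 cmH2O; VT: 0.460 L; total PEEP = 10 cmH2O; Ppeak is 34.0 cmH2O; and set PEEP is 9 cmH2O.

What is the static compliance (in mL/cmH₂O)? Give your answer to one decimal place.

24.2

End-expiratory occlusion gives total PEEP = 10 cmH2O (intrinsic PEEP = 10 − 9 = 1). Use total PEEP for the elastic gradient.
Cstat = Vt / (Pplat − PEEPtotal) = 460 / (29.0 − 10) = 460 / 19.0 = 24.211 mL/cmH2O.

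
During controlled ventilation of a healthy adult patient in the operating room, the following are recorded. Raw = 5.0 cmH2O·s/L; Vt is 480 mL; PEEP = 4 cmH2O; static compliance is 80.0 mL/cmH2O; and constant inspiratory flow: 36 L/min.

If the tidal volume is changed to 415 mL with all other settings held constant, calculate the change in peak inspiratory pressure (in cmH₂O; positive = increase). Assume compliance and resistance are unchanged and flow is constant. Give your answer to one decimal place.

-0.8

PIP = Vt/C + R·V̇ + PEEP (constant-flow equation of motion).
Only the elastic term changes: ΔPIP = ΔVt / C = (415 − 480) / 80.0 = -0.8125 cmH2O.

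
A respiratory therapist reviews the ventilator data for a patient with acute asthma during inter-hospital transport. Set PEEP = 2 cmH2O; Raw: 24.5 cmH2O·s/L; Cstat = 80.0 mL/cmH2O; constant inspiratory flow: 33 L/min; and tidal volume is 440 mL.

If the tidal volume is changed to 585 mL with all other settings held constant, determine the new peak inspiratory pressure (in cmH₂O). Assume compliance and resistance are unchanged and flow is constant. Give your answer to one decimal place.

22.8

Flow: 33 L/min ÷ 60 = 0.55 L/s.
PIP = Vt/C + R·V̇ + PEEP (constant-flow equation of motion).
Only the elastic term changes: ΔPIP = ΔVt / C = (585 − 440) / 80.0 = 1.813 cmH2O.
Original PIP = 440/80.0 + 24.5×0.55 + 2 = 20.975 cmH2O; new PIP = 20.975 + (1.813) = 22.788 cmH2O.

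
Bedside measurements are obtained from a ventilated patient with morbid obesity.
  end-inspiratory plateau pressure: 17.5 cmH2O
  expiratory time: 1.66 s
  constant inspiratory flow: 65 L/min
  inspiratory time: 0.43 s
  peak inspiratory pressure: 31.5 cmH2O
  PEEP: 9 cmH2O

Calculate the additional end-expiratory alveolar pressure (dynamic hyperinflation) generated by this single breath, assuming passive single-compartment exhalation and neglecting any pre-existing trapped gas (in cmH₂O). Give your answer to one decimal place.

Flow: 65 L/min ÷ 60 = 1.0833 L/s.
Vt = flow × Ti = 1.0833 L/s × 0.43 s × 1000 mL/L = 465.82 mL.
R = (PIP − Pplat)/V̇ = (31.5 − 17.5) / 1.0833 = 14.0/1.0833 = 12.923 cmH2O·s/L.
C = Vt/(Pplat − PEEP) = 465.82 / (17.5 − 9) = 465.82/8.5 = 54.802 mL/cmH2O.
τ = R × C = 12.923 × 0.0548 L/cmH2O = 0.7082 s.
Fraction remaining = e^(−Te/τ) = e^(−1.66/0.7082) = 0.09595; trapped volume = 465.82 × 0.09595 = 44.695 mL.
Additional alveolar pressure from trapping ≈ V_trapped / C = 44.695 / 54.802 = 0.8156 cmH2O.

0.8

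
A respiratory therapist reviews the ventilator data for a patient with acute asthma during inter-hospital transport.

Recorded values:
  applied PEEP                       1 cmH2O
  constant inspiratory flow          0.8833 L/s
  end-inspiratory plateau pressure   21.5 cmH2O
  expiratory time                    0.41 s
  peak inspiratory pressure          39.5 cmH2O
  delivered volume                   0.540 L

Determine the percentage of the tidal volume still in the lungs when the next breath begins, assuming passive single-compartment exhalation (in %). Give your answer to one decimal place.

46.6

R = (PIP − Pplat)/V̇ = (39.5 − 21.5) / 0.8833 = 18.0/0.8833 = 20.378 cmH2O·s/L.
C = Vt/(Pplat − PEEP) = 540.0 / (21.5 − 1) = 540.0/20.5 = 26.341 mL/cmH2O.
τ = R × C = 20.378 × 0.02634 L/cmH2O = 0.5368 s.
Fraction remaining at end-expiration = e^(−Te/τ) = e^(−0.41/0.5368) = 0.4659 → 46.59%.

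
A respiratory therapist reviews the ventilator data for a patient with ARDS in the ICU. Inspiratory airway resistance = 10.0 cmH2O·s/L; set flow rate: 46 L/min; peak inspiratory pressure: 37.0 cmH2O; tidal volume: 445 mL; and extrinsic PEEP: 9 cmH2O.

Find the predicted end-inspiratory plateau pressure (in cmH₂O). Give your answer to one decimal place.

Flow: 46 L/min ÷ 60 = 0.7667 L/s.
Pplat = PIP − Raw × flow = 37.0 − 10.0 × 0.7667 = 37.0 − 7.667 = 29.333 cmH2O.

29.3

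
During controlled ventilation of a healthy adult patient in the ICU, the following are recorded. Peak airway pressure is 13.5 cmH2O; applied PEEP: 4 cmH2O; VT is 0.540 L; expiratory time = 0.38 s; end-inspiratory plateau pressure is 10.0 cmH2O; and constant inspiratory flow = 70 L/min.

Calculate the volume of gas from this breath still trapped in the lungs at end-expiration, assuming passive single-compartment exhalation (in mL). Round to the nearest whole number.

Flow: 70 L/min ÷ 60 = 1.1667 L/s.
R = (PIP − Pplat)/V̇ = (13.5 − 10.0) / 1.1667 = 3.5/1.1667 = 3.0 cmH2O·s/L.
C = Vt/(Pplat − PEEP) = 540.0 / (10.0 − 4) = 540.0/6.0 = 90.0 mL/cmH2O.
τ = R × C = 3.0 × 0.09 L/cmH2O = 0.27 s.
Fraction remaining = e^(−Te/τ) = e^(−0.38/0.27) = 0.2448.
Trapped volume = 540.0 × 0.2448 = 132.19 mL.

132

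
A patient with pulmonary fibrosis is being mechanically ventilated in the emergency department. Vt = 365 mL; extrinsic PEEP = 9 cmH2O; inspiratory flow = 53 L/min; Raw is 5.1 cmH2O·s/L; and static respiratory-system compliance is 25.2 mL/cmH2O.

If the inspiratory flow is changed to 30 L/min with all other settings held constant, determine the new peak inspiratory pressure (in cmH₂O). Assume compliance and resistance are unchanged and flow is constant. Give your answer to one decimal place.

26.0

Flow: 53 L/min ÷ 60 = 0.8833 L/s.
New flow: 30 L/min ÷ 60 = 0.5 L/s.
PIP = Vt/C + R·V̇ + PEEP (constant-flow equation of motion).
Only the resistive term changes: ΔPIP = R × ΔV̇ = 5.1 × (0.5 − 0.8833) = 5.1 × -0.3833 = -1.955 cmH2O.
Original PIP = 365/25.2 + 5.1×0.8833 + 9 = 27.989 cmH2O; new PIP = 27.989 + (-1.955) = 26.034 cmH2O.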